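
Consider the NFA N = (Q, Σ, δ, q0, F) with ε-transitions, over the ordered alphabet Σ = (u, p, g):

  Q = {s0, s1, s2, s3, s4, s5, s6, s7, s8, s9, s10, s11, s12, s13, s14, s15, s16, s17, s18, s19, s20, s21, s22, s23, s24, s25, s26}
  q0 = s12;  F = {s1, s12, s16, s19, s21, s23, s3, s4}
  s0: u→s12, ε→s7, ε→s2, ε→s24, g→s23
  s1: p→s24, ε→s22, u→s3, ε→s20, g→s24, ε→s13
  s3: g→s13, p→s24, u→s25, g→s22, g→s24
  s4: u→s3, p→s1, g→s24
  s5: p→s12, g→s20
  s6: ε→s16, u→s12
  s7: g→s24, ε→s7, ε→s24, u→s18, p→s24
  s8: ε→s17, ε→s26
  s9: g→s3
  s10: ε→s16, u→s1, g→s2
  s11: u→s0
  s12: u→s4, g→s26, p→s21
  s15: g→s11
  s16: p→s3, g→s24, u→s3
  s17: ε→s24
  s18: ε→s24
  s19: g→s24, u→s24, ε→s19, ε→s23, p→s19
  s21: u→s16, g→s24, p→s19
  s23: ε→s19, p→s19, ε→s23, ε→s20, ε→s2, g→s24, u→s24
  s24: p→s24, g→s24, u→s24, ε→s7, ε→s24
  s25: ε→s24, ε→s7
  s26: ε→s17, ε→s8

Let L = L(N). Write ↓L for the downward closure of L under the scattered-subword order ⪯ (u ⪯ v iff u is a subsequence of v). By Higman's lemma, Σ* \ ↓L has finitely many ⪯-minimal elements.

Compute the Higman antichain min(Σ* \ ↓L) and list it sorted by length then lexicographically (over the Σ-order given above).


Antichain: [g, uuu, uup, upp, ppu].

|Q|=27, |F|=8, |δ|=68 (26 ε).
min D↑ (8 st, q0=0, F={3}): 0:u→1,p→2,g→3 1:u→4,p→5,g→3 2:u→6,p→7,g→3 3:u→3,p→3,g→3 4:u→3,p→3,g→3 5:u→4,p→3,g→3 6:u→4,p→4,g→3 7:u→3,p→7,g→3.
'g': run [19, 8] end={s13,s17,s18,s22,s24,s26,s7,s8} rej; 1/1 del acc.
'uuu': N↓-sim [19, 11, 7, 4] end={s18,s24,s25,s7} — reject; 3/3 del acc.
'uup': run [19, 11, 7, 3] end={s18,s24,s7} rej; 3/3 single-dels accept.
'upp': N↓-sim [19, 11, 9, 3] end={s18,s24,s7} ∉↓L; 3/3 del acc.
'ppu': N↓-sim [19, 14, 11, 4] end={s18,s24,s25,s7} — reject; 3/3 deletions ∈↓L.
5 minimals (antichain).


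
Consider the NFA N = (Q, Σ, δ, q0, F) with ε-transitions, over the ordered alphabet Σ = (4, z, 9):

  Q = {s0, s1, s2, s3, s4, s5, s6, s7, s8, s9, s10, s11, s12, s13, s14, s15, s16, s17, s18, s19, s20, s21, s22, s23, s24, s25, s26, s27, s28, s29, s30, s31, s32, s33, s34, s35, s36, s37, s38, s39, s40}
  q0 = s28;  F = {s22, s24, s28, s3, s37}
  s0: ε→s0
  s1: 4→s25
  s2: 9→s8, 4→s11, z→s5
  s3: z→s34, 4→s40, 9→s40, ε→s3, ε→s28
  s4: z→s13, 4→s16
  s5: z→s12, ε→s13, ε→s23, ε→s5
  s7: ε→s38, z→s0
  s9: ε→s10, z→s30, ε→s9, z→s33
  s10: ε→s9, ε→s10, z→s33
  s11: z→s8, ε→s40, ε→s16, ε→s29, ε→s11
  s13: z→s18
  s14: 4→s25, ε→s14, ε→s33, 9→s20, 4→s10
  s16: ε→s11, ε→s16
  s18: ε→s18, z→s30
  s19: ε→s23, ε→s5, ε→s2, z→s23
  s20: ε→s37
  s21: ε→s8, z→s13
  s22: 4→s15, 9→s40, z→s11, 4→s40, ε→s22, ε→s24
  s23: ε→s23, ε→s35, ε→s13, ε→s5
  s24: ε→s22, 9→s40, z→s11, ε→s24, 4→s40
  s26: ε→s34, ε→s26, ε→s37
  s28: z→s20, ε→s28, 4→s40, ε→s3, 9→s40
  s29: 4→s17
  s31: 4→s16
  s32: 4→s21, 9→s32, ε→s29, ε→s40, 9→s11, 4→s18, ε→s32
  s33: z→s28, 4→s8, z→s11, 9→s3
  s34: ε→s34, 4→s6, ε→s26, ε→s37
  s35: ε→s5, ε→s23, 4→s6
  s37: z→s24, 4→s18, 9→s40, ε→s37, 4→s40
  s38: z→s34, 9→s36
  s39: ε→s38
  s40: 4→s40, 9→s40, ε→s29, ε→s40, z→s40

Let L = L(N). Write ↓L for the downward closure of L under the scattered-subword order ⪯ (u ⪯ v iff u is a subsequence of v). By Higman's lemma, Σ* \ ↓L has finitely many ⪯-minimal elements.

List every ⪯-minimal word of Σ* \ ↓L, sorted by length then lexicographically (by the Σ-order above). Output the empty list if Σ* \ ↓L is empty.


|Q|=41, |F|=5, |δ|=103 (50 ε).
min D↑ (4 st, q0=0, F={1}): 0:4→1,z→2,9→1 1:4→1,z→1,9→1 2:4→1,z→3,9→1 3:4→1,z→1,9→1 (ε-aug+det+¬).
'4': |S_i|=[18, 7] end={s15,s17,s18,s29,s30,s40,s6} rej; 1/1 deletions ∈↓L.
'9': N↓-sim [18, 3] end={s17,s29,s40} rej; 1/1 del acc.
'zzz': run [18, 16, 10, 6] end={s11,s16,s17,s29,s40,s8} ∉↓L; 3/3 del acc.
3 obstructions.

Antichain: [4, 9, zzz].


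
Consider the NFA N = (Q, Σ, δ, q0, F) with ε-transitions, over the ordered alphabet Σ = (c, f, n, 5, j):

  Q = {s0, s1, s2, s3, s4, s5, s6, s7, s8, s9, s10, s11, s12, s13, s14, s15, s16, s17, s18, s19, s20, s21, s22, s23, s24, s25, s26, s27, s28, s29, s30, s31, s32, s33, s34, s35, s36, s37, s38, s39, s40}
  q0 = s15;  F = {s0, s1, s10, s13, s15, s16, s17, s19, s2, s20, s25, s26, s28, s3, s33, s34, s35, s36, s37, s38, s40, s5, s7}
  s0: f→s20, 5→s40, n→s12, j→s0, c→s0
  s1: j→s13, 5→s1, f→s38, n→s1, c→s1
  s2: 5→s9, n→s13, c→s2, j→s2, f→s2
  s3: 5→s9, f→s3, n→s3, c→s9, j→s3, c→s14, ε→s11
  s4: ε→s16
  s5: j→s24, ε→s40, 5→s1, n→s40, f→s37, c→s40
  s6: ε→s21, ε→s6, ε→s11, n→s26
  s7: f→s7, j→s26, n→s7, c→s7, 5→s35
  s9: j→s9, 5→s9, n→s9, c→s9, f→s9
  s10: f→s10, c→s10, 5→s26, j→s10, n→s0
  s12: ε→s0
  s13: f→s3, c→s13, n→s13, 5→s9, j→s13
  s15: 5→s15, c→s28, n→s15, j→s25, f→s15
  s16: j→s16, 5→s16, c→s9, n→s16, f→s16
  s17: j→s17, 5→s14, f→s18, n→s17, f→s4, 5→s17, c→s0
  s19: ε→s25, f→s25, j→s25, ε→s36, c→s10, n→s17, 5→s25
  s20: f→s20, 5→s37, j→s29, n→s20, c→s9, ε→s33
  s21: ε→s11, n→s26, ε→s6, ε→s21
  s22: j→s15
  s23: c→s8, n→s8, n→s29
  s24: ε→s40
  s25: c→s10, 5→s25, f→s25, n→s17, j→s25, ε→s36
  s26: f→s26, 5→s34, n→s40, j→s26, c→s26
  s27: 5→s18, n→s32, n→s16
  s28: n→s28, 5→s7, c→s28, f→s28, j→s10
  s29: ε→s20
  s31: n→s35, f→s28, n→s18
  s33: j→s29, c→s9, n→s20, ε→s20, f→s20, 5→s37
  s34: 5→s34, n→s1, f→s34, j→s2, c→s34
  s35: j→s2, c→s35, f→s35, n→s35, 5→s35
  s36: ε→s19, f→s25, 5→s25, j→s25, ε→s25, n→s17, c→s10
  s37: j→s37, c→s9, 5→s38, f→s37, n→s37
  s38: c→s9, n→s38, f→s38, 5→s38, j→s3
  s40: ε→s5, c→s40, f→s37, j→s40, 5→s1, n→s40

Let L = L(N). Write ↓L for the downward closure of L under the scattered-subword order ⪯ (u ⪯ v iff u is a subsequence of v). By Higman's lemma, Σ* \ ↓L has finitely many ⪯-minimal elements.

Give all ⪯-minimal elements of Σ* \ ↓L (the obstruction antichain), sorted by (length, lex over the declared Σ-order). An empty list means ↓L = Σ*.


A = [jnfc, c55j5].

|Q|=41, |F|=23, |δ|=155 (20 ε).
min D↑ (20 st, q0=0, F={14}): 0:c→1,f→0,n→0,5→0,j→2 1:c→1,f→1,n→1,5→3,j→4 2:c→4,f→2,n→5,5→2,j→2 3:c→3,f→3,n→3,5→6,j→7 4:c→4,f→4,n→8,5→7,j→4 5:c→8,f→9,n→5,5→5,j→5 6:c→6,f→6,n→6,5→6,j→10 7:c→7,f→7,n→11,5→12,j→7 8:c→8,f→13,n→8,5→11,j→8 9:c→14,f→9,n→9,5→9,j→9 10:c→10,f→10,n→15,5→14,j→10 11:c→11,f→16,n→11,5→17,j→11 12:c→12,f→12,n→17,5→12,j→10 13:c→14,f→13,n→13,5→16,j→13 14:c→14,f→14,n→14,5→14,j→14 15:c→15,f→18,n→15,5→14,j→15 16:c→14,f→16,n→16,5→19,j→16 17:c→17,f→19,n→17,5→17,j→15 18:c→14,f→18,n→18,5→14,j→18 19:c→14,f→19,n→19,5→19,j→18 [Hopcroft].
'jnfc': N↓-sim [31, 27, 20, 12, 2] end={s14,s9} ∉↓L; 4/4 del acc.
'c55j5': |S_i|=[31, 23, 16, 10, 6, 1] end={s9} rej; 5/5 deletions ∈↓L.
2 obstructions.


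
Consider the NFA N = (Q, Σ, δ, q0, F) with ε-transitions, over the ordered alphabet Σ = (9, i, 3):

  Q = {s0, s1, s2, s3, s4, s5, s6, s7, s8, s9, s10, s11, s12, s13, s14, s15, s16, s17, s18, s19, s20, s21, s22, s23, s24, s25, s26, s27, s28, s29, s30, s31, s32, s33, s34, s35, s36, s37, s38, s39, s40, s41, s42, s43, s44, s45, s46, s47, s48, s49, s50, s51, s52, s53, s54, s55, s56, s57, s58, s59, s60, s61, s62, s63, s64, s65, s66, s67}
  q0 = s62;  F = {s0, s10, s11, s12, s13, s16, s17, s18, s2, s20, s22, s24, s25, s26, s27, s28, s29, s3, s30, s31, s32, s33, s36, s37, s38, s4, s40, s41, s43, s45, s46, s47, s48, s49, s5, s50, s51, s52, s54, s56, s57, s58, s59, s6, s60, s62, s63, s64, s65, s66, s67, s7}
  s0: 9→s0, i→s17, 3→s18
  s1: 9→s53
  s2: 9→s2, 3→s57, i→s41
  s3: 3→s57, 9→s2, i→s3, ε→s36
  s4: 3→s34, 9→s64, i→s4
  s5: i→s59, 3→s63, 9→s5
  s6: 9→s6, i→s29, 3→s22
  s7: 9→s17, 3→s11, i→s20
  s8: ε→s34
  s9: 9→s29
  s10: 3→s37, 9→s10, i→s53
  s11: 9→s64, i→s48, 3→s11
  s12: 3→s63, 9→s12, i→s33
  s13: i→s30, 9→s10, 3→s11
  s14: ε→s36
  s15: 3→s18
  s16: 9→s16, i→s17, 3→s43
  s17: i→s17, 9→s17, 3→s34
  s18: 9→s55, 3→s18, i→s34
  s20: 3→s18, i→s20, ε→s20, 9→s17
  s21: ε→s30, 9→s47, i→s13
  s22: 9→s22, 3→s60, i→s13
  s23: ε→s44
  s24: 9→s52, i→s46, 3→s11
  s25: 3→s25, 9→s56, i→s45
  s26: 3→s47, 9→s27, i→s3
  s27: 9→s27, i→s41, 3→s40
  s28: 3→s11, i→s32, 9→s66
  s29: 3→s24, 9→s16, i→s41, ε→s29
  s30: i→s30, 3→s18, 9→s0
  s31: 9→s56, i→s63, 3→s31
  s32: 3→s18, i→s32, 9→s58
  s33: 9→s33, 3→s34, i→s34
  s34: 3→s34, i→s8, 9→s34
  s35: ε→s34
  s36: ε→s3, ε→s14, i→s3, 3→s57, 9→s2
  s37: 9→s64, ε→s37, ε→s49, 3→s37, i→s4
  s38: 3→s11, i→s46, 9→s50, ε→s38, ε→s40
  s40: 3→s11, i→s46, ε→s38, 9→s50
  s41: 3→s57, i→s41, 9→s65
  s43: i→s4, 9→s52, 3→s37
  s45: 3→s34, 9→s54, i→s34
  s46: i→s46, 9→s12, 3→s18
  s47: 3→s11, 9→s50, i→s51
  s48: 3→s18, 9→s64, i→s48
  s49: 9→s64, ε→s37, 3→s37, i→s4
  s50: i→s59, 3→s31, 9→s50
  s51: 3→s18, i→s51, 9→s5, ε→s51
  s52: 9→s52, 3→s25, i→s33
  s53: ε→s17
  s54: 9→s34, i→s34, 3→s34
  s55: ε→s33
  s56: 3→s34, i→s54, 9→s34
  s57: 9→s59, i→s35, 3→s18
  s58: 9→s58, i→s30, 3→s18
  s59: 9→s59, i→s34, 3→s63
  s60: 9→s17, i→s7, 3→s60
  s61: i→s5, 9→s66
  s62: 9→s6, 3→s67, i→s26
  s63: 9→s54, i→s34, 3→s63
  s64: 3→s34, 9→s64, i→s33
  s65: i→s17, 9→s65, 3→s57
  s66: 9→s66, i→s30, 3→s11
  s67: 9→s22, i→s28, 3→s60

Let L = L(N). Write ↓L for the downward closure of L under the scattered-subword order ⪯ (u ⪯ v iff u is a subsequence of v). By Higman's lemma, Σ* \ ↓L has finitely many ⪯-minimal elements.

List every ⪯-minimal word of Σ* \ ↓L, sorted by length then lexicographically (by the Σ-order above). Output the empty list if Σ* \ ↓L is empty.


|Q|=68, |F|=52, |δ|=185 (19 ε).
min D↑ (50 st, q0=0, F={32}): 0:9→1,i→2,3→3 1:9→1,i→4,3→5 2:9→6,i→7,3→8 3:9→5,i→9,3→10 4:9→11,i→12,3→13 5:9→5,i→14,3→10 6:9→6,i→12,3→15 7:9→16,i→7,3→17 8:9→18,i→19,3→20 9:9→21,i→22,3→20 10:9→23,i→24,3→10 11:9→11,i→23,3→25 12:9→26,i→12,3→17 13:9→27,i→28,3→20 14:9→29,i→30,3→20 15:9→18,i→28,3→20 16:9→16,i→12,3→17 17:9→31,i→32,3→33 18:9→18,i→31,3→34 19:9→35,i→19,3→33 20:9→36,i→37,3→20 21:9→21,i→30,3→20 22:9→38,i→22,3→33 23:9→23,i→23,3→32 24:9→23,i→39,3→20 25:9→27,i→40,3→41 26:9→26,i→23,3→17 27:9→27,i→42,3→43 28:9→44,i→28,3→33 29:9→29,i→23,3→41 30:9→45,i→30,3→33 31:9→31,i→32,3→46 32:9→32,i→32,3→32 33:9→42,i→32,3→33 34:9→47,i→46,3→34 35:9→35,i→31,3→46 36:9→36,i→42,3→32 37:9→36,i→37,3→33 38:9→38,i→30,3→33 39:9→23,i→39,3→33 40:9→36,i→40,3→32 41:9→36,i→40,3→41 42:9→42,i→32,3→32 43:9→47,i→48,3→43 44:9→44,i→42,3→46 45:9→45,i→23,3→33 46:9→49,i→32,3→46 47:9→32,i→49,3→32 48:9→49,i→32,3→32 49:9→32,i→32,3→32 [Hopcroft].
'ii3i': run [58, 53, 31, 10, 3] end={s34,s35,s8} ∉↓L; 4/4 del acc.
'3393': N↓-sim [58, 46, 21, 8, 2] end={s34,s8} — reject; 4/4 deletions ∈↓L.
'9i9i3': run [58, 48, 36, 26, 10, 2] end={s34,s8} ∉↓L; 5/5 single-dels accept.
'i39ii': |S_i|=[58, 53, 31, 16, 7, 2] end={s34,s8} rej; 5/5 single-dels accept.
'i39399': run [58, 53, 31, 16, 8, 4, 2] end={s34,s8} rej; 6/6 single-dels accept.
5 words, ⪯-incomp.

Antichain: [ii3i, 3393, 9i9i3, i39ii, i39399].


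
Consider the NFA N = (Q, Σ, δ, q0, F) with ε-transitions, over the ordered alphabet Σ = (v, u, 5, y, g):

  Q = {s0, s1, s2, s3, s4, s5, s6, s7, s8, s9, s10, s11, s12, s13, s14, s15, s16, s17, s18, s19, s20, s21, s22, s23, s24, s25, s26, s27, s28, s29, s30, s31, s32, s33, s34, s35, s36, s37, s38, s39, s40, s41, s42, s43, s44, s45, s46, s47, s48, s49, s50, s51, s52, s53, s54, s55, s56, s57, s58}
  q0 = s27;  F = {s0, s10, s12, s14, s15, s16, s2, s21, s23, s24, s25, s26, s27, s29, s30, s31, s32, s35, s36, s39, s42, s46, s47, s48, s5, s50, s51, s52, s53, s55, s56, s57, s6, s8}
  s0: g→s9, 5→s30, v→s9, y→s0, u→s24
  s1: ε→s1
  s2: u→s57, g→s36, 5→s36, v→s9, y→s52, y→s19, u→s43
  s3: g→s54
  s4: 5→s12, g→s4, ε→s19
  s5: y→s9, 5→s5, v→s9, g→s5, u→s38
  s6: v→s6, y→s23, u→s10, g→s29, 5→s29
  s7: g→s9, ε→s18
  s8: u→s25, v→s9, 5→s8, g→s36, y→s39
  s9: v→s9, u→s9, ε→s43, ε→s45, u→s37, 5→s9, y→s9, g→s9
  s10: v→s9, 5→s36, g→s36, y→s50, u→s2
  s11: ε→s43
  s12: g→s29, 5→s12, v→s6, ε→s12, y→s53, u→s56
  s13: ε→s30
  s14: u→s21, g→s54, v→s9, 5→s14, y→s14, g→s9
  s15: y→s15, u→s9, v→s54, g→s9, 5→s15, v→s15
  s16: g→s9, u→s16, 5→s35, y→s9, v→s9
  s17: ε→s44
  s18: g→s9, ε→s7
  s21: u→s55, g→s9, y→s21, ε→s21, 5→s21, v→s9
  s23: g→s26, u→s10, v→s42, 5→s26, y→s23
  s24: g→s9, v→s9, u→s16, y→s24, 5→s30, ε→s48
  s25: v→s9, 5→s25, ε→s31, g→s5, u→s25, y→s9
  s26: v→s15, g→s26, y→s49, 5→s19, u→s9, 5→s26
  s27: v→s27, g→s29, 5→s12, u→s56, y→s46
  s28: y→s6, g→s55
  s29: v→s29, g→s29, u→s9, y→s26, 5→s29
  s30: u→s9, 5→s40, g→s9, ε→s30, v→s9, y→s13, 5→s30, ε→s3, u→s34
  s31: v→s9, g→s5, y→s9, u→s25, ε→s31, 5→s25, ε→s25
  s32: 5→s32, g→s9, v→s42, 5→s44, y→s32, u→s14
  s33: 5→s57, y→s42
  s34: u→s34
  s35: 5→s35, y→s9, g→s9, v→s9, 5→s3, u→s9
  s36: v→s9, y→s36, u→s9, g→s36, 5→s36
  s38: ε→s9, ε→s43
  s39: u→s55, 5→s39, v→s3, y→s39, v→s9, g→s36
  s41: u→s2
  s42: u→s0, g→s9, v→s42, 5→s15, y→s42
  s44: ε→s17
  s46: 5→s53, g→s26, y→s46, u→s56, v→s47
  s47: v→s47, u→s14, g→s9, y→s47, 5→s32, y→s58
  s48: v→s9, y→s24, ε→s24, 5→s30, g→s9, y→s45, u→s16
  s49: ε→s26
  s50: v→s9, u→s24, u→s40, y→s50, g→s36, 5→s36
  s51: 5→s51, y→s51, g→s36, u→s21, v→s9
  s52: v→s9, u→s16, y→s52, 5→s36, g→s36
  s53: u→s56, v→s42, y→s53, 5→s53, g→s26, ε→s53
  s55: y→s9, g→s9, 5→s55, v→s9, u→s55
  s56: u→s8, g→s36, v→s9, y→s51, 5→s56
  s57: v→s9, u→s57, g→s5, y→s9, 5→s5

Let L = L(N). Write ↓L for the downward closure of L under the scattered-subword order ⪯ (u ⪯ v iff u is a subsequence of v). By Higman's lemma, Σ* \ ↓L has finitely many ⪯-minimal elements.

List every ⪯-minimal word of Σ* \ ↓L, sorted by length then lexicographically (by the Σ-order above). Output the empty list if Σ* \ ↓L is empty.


Antichain: [uv, gu, yvg, uuuy, uyug, 5v5u].

|Q|=59, |F|=34, |δ|=223 (23 ε).
min D↑ (33 st, q0=0, F={5}): 0:v→0,u→1,5→2,y→3,g→4 1:v→5,u→6,5→1,y→7,g→8 2:v→9,u→1,5→2,y→10,g→4 3:v→11,u→1,5→10,y→3,g→12 4:v→4,u→5,5→4,y→12,g→4 5:v→5,u→5,5→5,y→5,g→5 6:v→5,u→13,5→6,y→14,g→8 7:v→5,u→15,5→7,y→7,g→8 8:v→5,u→5,5→8,y→8,g→8 9:v→9,u→16,5→4,y→17,g→4 10:v→18,u→1,5→10,y→10,g→12 11:v→11,u→19,5→20,y→11,g→5 12:v→21,u→5,5→12,y→12,g→12 13:v→5,u→13,5→13,y→5,g→22 14:v→5,u→23,5→14,y→14,g→8 15:v→5,u→23,5→15,y→15,g→5 16:v→5,u→24,5→8,y→25,g→8 17:v→18,u→16,5→12,y→17,g→12 18:v→18,u→26,5→21,y→18,g→5 19:v→5,u→15,5→19,y→19,g→5 20:v→18,u→19,5→20,y→20,g→5 21:v→21,u→5,5→21,y→21,g→5 22:v→5,u→5,5→22,y→5,g→22 23:v→5,u→23,5→23,y→5,g→5 24:v→5,u→27,5→8,y→28,g→8 25:v→5,u→29,5→8,y→25,g→8 26:v→5,u→29,5→30,y→26,g→5 27:v→5,u→27,5→22,y→5,g→22 28:v→5,u→31,5→8,y→28,g→8 29:v→5,u→31,5→30,y→29,g→5 30:v→5,u→5,5→30,y→30,g→5 31:v→5,u→31,5→32,y→5,g→5 32:v→5,u→5,5→32,y→5,g→5 (ε-aug+det+¬).
'uv': N↓-sim [49, 33, 6] end={s3,s37,s43,s45,s54,s9} ∉↓L; 2/2 del acc.
'gu': N↓-sim [49, 13, 5] end={s37,s38,s43,s45,s9} — reject; 2/2 single-dels accept.
'yvg': |S_i|=[49, 45, 25, 5] end={s37,s43,s45,s54,s9} — reject; 3/3 deletions ∈↓L.
'uuuy': run [49, 33, 27, 15, 4] end={s37,s43,s45,s9} ∉↓L; 4/4 deletions ∈↓L.
'uyug': N↓-sim [49, 33, 24, 16, 5] end={s37,s43,s45,s54,s9} rej; 4/4 del acc.
'5v5u': |S_i|=[49, 45, 31, 19, 6] end={s34,s37,s38,s43,s45,s9} — reject; 4/4 del acc.
6 words, ⪯-incomp.


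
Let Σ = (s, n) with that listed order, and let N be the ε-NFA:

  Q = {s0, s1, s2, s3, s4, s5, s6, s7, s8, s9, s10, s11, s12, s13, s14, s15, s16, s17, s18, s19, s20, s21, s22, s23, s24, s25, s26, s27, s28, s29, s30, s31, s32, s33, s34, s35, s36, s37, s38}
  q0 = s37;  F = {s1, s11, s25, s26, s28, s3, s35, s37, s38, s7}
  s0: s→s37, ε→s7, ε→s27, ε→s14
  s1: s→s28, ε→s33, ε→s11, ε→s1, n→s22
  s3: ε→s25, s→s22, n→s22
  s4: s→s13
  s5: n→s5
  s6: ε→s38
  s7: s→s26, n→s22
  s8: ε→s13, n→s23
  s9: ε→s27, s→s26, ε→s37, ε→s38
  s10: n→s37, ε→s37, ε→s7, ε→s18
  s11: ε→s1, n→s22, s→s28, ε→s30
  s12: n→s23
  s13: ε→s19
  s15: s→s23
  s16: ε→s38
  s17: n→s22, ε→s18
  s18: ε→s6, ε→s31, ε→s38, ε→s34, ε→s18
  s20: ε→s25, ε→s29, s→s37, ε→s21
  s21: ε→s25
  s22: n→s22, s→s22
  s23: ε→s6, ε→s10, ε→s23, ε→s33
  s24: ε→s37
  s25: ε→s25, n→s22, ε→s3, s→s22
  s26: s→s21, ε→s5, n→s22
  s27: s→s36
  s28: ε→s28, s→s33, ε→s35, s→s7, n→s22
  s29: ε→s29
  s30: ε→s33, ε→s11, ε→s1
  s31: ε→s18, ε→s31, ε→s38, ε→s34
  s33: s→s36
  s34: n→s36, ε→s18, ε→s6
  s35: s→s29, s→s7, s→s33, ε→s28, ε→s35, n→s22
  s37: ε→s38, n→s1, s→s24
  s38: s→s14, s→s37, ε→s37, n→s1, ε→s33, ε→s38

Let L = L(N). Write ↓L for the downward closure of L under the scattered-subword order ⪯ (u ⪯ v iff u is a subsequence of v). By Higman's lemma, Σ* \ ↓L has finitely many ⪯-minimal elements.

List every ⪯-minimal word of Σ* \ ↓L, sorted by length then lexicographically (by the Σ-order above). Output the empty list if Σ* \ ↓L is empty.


|Q|=39, |F|=10, |δ|=94 (55 ε).
min D↑ (7 st, q0=0, F={3}): 0:s→0,n→1 1:s→2,n→3 2:s→4,n→3 3:s→3,n→3 4:s→5,n→3 5:s→6,n→3 6:s→3,n→3 [Hopcroft].
'nn': N↓-sim [19, 15, 2] end={s22,s5} — reject; 2/2 del acc.
'nsssss': |S_i|=[19, 15, 12, 10, 7, 4, 1] end={s22} rej; 6/6 single-dels accept.
2 minimals (antichain).

Antichain: [nn, nsssss].


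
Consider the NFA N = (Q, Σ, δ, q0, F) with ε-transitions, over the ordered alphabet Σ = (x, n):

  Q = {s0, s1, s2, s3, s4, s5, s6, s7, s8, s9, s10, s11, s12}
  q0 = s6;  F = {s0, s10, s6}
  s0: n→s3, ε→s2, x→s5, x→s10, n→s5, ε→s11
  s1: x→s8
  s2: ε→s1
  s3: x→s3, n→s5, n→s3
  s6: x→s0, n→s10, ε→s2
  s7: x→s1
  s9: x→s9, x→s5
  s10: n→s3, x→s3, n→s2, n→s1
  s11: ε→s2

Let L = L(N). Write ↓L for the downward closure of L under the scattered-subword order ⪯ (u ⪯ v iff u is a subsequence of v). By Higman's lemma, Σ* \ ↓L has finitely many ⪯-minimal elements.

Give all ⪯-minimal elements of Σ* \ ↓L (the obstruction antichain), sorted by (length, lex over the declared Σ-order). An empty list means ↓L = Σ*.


A = [xn, nx, nn, xxx].

|Q|=13, |F|=3, |δ|=22 (5 ε).
min D↑ (4 st, q0=0, F={3}): 0:x→1,n→2 1:x→2,n→3 2:x→3,n→3 3:x→3,n→3 [Hopcroft].
'xn': |S_i|=[9, 8, 5] end={s1,s2,s3,s5,s8} ∉↓L; 2/2 single-dels accept.
'nx': |S_i|=[9, 6, 3] end={s3,s5,s8} — reject; 2/2 single-dels accept.
'nn': run [9, 6, 5] end={s1,s2,s3,s5,s8} rej; 2/2 deletions ∈↓L.
'xxx': run [9, 8, 6, 3] end={s3,s5,s8} — reject; 3/3 single-dels accept.
4 words, ⪯-incomp.


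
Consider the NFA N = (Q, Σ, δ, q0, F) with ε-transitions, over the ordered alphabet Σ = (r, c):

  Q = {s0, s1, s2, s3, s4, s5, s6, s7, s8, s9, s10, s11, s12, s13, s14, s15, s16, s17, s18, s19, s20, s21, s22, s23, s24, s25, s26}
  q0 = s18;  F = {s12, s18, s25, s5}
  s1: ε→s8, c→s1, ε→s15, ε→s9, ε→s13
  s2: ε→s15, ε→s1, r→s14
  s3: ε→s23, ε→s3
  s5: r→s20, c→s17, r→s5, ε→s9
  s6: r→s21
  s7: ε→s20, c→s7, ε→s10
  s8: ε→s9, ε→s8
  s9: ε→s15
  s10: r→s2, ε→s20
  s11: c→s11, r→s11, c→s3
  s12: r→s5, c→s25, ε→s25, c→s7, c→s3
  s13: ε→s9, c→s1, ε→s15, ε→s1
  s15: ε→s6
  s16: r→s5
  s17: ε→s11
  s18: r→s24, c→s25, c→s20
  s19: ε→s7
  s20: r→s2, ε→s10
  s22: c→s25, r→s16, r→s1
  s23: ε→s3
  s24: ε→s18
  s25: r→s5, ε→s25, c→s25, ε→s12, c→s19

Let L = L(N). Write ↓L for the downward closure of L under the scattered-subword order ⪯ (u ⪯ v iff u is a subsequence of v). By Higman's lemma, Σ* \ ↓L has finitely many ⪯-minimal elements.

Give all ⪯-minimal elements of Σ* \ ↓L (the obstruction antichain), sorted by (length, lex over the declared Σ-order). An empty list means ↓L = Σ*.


min(Σ*\↓L) = [crc].

|Q|=27, |F|=4, |δ|=54 (27 ε).
min D↑ (4 st, q0=0, F={3}): 0:r→0,c→1 1:r→2,c→1 2:r→2,c→3 3:r→3,c→3 (ε-aug+det+¬).
'crc': run [22, 20, 16, 11] end={s1,s11,s13,s15,s17,s21,s23,s3,s6,s8,s9} ∉↓L; 3/3 single-dels accept.
1 obstructions.


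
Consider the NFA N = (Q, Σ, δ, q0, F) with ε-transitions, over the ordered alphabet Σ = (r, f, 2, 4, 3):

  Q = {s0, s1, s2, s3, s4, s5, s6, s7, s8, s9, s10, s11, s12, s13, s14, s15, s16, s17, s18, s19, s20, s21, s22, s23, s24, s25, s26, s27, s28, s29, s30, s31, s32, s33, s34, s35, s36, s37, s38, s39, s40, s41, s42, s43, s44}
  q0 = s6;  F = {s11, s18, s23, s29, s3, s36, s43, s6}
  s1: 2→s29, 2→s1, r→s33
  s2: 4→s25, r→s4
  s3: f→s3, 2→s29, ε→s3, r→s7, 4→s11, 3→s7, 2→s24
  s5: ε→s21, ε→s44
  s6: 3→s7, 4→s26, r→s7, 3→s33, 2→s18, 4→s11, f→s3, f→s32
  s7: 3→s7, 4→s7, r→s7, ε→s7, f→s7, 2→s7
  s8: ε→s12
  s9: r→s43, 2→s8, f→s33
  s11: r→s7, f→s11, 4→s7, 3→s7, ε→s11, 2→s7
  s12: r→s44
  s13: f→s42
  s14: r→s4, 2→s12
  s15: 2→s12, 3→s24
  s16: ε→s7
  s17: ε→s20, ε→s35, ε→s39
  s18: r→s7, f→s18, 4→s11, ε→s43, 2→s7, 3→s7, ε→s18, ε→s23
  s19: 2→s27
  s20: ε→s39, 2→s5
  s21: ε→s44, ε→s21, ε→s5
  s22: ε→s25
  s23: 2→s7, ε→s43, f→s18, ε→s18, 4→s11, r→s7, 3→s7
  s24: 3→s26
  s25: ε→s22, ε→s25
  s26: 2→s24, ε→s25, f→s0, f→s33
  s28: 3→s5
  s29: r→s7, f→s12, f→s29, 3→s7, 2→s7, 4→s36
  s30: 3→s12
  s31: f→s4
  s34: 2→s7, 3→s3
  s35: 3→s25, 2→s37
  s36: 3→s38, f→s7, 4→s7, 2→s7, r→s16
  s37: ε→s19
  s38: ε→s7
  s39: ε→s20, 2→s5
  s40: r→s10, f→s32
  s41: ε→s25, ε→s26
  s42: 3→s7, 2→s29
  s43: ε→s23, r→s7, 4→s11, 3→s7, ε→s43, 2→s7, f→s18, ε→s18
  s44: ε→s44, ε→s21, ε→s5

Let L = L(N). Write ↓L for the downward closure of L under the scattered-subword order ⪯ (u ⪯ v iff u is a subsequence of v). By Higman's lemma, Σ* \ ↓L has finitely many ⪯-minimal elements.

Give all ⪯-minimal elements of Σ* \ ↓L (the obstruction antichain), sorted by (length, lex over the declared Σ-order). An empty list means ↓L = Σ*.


min(Σ*\↓L) = [r, 3, 22, 42, 44, f24f].

|Q|=45, |F|=8, |δ|=116 (34 ε).
min D↑ (7 st, q0=0, F={1}): 0:r→1,f→2,2→3,4→4,3→1 1:r→1,f→1,2→1,4→1,3→1 2:r→1,f→2,2→5,4→4,3→1 3:r→1,f→3,2→1,4→4,3→1 4:r→1,f→4,2→1,4→1,3→1 5:r→1,f→5,2→1,4→6,3→1 6:r→1,f→1,2→1,4→1,3→1 [Hopcroft].
'r': |S_i|=[22, 5] end={s16,s21,s44,s5,s7} — reject; 1/1 single-dels accept.
'3': run [22, 8] end={s0,s22,s24,s25,s26,s33,s38,s7} — reject; 1/1 deletions ∈↓L.
'22': N↓-sim [22, 19, 7] end={s0,s22,s24,s25,s26,s33,s7} ∉↓L; 2/2 deletions ∈↓L.
'42': |S_i|=[22, 11, 7] end={s0,s22,s24,s25,s26,s33,s7} rej; 2/2 del acc.
'44': N↓-sim [22, 11, 1] end={s7} ∉↓L; 2/2 single-dels accept.
'f24f': N↓-sim [22, 21, 15, 4, 1] end={s7} rej; 4/4 deletions ∈↓L.
6 minimals (antichain).


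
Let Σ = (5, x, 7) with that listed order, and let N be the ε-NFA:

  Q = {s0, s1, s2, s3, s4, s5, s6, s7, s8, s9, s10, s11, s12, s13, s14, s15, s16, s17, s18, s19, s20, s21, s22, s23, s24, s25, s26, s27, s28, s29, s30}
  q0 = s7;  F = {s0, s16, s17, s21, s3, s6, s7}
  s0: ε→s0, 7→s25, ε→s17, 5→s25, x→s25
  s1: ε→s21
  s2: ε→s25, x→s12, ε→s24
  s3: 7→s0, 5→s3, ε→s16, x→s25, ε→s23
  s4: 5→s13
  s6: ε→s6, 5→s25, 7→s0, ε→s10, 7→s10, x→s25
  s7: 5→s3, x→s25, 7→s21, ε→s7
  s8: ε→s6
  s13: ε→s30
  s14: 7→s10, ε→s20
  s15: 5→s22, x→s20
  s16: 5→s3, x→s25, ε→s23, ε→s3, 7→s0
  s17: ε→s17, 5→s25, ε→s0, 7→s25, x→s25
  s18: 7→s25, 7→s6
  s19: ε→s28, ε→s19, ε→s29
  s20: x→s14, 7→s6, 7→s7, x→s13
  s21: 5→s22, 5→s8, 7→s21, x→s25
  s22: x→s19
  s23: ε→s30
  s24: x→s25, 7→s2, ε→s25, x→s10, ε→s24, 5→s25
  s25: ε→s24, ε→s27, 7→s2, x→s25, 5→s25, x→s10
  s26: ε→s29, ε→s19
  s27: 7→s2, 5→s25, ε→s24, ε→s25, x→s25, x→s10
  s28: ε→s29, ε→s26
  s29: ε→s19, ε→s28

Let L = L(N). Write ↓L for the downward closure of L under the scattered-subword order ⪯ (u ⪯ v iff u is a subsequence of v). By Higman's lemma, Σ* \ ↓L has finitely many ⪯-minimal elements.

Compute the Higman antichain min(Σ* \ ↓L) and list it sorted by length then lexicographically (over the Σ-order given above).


|Q|=31, |F|=7, |δ|=80 (33 ε).
min D↑ (6 st, q0=0, F={2}): 0:5→1,x→2,7→3 1:5→1,x→2,7→4 2:5→2,x→2,7→2 3:5→5,x→2,7→3 4:5→2,x→2,7→2 5:5→2,x→2,7→4.
'x': N↓-sim [21, 10] end={s10,s12,s19,s2,s24,s25,s26,s27,s28,s29} ∉↓L; 1/1 deletions ∈↓L.
'575': run [21, 19, 8, 6] end={s10,s12,s2,s24,s25,s27} — reject; 3/3 deletions ∈↓L.
'577': N↓-sim [21, 19, 8, 6] end={s10,s12,s2,s24,s25,s27} ∉↓L; 3/3 single-dels accept.
'755': |S_i|=[21, 16, 15, 6] end={s10,s12,s2,s24,s25,s27} — reject; 3/3 single-dels accept.
4 minimals (antichain).

min(Σ*\↓L) = [x, 575, 577, 755].


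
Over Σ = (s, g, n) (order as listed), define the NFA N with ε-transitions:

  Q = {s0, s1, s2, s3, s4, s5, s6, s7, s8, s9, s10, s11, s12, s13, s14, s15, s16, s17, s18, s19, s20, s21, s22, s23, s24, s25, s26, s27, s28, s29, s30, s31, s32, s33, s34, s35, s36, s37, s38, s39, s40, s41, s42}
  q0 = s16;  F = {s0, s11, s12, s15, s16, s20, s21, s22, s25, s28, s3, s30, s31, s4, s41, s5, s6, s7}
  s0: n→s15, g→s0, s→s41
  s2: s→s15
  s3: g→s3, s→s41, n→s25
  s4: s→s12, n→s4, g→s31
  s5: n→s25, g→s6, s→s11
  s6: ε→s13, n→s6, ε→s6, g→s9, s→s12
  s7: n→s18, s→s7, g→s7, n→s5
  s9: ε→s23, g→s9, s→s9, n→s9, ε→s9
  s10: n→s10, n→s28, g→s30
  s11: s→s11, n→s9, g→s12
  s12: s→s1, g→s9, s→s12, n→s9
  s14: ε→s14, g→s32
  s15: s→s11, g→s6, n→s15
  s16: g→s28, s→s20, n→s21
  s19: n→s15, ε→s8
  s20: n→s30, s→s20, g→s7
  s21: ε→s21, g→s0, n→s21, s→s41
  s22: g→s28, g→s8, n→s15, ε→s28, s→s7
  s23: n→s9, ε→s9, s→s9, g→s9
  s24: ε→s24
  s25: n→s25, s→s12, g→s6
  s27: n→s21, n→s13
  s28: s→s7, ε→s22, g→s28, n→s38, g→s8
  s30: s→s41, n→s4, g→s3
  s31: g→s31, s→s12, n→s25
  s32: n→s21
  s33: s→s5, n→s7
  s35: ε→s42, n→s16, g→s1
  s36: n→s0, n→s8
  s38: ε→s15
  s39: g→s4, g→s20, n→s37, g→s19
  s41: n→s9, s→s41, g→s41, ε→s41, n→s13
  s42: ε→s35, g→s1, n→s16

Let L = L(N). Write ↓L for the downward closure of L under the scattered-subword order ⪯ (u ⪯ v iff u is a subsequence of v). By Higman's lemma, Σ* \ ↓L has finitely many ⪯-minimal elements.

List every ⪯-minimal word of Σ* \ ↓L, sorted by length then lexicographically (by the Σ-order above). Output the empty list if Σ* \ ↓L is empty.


min(Σ*\↓L) = [nsn, gngg, snnsg].

|Q|=43, |F|=18, |δ|=101 (15 ε).
min D↑ (18 st, q0=0, F={14}): 0:s→1,g→2,n→3 1:s→1,g→4,n→5 2:s→4,g→2,n→6 3:s→7,g→8,n→3 4:s→4,g→4,n→9 5:s→7,g→10,n→11 6:s→12,g→13,n→6 7:s→7,g→7,n→14 8:s→7,g→8,n→6 9:s→12,g→13,n→15 10:s→7,g→10,n→15 11:s→16,g→17,n→11 12:s→12,g→16,n→14 13:s→16,g→14,n→13 14:s→14,g→14,n→14 15:s→16,g→13,n→15 16:s→16,g→14,n→14 17:s→16,g→17,n→15.
'nsn': |S_i|=[25, 19, 7, 3] end={s13,s23,s9} ∉↓L; 3/3 single-dels accept.
'gngg': N↓-sim [25, 20, 12, 6, 2] end={s23,s9} — reject; 4/4 single-dels accept.
'snnsg': |S_i|=[25, 17, 15, 9, 4, 2] end={s23,s9} rej; 5/5 deletions ∈↓L.
3 obstructions.


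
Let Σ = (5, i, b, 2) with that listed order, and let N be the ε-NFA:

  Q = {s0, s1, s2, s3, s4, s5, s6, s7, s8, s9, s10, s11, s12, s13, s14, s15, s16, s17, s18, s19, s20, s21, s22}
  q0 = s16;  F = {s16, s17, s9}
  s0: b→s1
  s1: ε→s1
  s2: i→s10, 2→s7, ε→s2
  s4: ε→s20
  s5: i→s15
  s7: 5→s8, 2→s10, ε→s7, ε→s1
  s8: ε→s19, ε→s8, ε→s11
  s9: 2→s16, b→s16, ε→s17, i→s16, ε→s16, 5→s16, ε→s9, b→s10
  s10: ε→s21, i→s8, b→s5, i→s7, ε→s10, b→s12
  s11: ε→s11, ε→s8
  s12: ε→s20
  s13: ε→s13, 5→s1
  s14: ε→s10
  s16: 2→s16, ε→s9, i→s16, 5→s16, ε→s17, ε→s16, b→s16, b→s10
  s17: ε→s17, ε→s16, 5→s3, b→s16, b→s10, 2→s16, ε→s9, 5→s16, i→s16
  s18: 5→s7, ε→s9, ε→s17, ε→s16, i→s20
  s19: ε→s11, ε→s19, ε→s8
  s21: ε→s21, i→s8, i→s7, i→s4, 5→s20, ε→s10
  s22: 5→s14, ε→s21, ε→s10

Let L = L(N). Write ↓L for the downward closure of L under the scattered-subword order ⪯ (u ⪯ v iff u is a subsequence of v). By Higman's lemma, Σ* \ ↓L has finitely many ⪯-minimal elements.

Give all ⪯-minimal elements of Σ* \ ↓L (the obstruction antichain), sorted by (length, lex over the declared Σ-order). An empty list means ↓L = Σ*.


min(Σ*\↓L) = [].

|Q|=23, |F|=3, |δ|=68 (34 ε).
min D↑ (1 st, q0=0, F={}): 0:5→0,i→0,b→0,2→0 [Hopcroft].
L(D↑) = ∅; no obstructions.


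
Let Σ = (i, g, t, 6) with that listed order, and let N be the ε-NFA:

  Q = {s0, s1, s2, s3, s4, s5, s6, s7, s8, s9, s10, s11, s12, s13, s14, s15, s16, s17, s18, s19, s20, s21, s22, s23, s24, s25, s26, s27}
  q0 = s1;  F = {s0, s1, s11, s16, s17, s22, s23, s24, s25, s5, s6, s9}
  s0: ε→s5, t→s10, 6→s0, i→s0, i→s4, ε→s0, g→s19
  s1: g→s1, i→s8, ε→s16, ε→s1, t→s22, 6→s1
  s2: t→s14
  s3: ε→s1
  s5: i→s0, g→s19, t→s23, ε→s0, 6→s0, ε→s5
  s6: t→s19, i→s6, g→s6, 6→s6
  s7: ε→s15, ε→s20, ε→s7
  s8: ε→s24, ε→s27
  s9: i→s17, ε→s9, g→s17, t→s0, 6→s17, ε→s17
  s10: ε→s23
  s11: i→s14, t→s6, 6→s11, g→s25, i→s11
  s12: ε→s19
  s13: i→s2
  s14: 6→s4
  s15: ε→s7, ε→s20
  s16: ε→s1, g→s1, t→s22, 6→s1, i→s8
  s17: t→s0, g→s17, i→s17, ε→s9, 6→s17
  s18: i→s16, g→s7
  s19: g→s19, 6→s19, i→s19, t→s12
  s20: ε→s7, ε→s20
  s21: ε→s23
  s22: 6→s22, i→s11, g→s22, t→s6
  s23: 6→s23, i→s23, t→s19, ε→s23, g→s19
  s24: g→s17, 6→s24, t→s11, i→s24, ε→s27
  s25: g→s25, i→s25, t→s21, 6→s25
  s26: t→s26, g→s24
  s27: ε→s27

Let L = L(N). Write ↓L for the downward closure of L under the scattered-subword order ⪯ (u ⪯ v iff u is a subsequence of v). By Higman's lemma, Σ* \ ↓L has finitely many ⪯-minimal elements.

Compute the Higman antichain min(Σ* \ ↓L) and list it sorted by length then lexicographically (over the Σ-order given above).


|Q|=28, |F|=12, |δ|=87 (26 ε).
min D↑ (10 st, q0=0, F={8}): 0:i→1,g→0,t→2,6→0 1:i→1,g→3,t→4,6→1 2:i→4,g→2,t→5,6→2 3:i→3,g→3,t→6,6→3 4:i→4,g→7,t→5,6→4 5:i→5,g→5,t→8,6→5 6:i→6,g→8,t→9,6→6 7:i→7,g→7,t→9,6→7 8:i→8,g→8,t→8,6→8 9:i→9,g→8,t→8,6→9 [Hopcroft].
'ttt': |S_i|=[20, 13, 6, 2] end={s12,s19} rej; 3/3 deletions ∈↓L.
'igtg': N↓-sim [20, 17, 12, 8, 2] end={s12,s19} — reject; 4/4 del acc.
2 minimals (antichain).

min(Σ*\↓L) = [ttt, igtg].


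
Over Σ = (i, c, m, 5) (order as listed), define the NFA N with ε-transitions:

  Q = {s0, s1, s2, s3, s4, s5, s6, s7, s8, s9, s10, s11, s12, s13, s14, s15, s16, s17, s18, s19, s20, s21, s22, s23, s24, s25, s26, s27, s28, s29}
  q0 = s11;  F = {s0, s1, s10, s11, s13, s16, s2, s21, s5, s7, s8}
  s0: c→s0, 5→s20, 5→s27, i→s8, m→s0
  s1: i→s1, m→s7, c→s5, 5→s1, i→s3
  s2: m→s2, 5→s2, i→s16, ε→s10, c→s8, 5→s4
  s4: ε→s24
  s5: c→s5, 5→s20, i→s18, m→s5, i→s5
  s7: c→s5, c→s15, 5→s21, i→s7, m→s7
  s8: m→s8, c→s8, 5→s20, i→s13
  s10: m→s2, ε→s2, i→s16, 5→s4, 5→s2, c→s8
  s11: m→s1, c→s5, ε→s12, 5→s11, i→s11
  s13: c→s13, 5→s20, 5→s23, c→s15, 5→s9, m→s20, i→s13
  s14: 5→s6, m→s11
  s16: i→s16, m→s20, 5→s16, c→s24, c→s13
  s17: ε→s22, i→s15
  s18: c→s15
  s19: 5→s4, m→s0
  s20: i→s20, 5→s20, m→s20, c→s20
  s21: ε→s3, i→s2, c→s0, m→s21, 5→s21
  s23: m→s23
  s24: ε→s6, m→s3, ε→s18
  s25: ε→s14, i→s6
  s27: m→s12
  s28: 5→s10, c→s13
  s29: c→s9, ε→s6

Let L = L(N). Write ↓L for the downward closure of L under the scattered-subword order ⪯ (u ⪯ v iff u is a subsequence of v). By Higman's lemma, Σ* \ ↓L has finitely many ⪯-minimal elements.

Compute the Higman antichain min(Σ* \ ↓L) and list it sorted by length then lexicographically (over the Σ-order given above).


|Q|=30, |F|=11, |δ|=81 (10 ε).
min D↑ (11 st, q0=0, F={3}): 0:i→0,c→1,m→2,5→0 1:i→1,c→1,m→1,5→3 2:i→2,c→1,m→4,5→2 3:i→3,c→3,m→3,5→3 4:i→4,c→1,m→4,5→5 5:i→6,c→7,m→5,5→5 6:i→8,c→9,m→6,5→6 7:i→9,c→7,m→7,5→3 8:i→8,c→10,m→3,5→8 9:i→10,c→9,m→9,5→3 10:i→10,c→10,m→3,5→3 (ε-aug+det+¬).
'c5': run [22, 14, 5] end={s12,s20,s23,s27,s9} ∉↓L; 2/2 del acc.
'mm5iim': N↓-sim [22, 21, 20, 18, 14, 10, 3] end={s20,s23,s3} — reject; 6/6 single-dels accept.
2 words, ⪯-incomp.

Antichain: [c5, mm5iim].


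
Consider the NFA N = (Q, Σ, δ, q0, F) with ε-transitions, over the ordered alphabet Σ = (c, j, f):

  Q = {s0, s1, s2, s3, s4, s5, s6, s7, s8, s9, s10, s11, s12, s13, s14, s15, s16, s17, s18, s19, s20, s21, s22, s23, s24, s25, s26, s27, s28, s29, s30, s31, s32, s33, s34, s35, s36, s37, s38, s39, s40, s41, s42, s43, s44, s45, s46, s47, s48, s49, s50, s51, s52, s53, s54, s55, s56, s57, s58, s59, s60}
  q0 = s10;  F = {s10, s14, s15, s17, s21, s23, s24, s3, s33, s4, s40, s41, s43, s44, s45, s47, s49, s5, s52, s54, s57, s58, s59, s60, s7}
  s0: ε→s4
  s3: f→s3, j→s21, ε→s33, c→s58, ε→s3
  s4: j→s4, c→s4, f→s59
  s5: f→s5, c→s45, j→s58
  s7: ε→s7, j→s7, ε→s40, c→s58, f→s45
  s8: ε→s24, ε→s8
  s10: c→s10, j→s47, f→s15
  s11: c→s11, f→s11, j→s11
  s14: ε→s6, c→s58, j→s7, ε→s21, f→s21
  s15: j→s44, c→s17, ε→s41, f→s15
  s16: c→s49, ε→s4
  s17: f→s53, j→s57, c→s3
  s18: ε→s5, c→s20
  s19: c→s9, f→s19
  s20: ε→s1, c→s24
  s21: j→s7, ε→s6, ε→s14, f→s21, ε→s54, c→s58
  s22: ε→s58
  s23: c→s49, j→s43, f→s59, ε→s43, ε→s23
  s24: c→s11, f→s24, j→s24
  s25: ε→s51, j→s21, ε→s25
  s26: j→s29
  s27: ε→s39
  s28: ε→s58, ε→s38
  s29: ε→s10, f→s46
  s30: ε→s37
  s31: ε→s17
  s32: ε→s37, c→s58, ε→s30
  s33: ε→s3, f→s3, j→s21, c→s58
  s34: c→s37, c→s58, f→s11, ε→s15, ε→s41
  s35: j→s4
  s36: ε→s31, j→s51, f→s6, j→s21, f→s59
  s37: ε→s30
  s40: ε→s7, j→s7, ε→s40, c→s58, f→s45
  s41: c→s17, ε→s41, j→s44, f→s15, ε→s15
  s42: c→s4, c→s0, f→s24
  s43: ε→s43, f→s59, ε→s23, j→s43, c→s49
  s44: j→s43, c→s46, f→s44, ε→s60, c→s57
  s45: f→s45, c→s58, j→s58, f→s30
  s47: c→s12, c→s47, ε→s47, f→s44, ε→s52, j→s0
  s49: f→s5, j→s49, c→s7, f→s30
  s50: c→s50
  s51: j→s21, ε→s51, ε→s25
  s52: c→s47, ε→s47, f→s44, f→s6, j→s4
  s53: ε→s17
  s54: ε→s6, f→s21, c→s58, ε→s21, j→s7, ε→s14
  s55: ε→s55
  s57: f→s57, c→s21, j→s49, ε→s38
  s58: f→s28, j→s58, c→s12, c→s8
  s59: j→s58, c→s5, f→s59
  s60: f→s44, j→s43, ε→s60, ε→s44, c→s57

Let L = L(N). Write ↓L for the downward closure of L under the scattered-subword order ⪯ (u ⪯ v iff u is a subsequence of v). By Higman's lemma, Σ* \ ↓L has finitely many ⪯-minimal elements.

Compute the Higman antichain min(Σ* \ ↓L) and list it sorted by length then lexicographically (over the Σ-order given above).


Antichain: [jjfjcc, fccccc].

|Q|=61, |F|=25, |δ|=160 (54 ε).
min D↑ (18 st, q0=0, F={17}): 0:c→0,j→1,f→2 1:c→1,j→3,f→4 2:c→5,j→4,f→2 3:c→3,j→3,f→6 4:c→7,j→8,f→4 5:c→9,j→7,f→5 6:c→10,j→11,f→6 7:c→12,j→13,f→7 8:c→13,j→8,f→6 9:c→11,j→12,f→9 10:c→14,j→11,f→10 11:c→15,j→11,f→11 12:c→11,j→16,f→12 13:c→16,j→13,f→10 14:c→11,j→11,f→14 15:c→17,j→15,f→15 16:c→11,j→16,f→14 17:c→17,j→17,f→17.
'jjfjcc': |S_i|=[36, 29, 19, 12, 7, 4, 1] end={s11} — reject; 6/6 deletions ∈↓L.
'fccccc': run [36, 31, 24, 18, 7, 4, 1] end={s11} rej; 6/6 deletions ∈↓L.
2 minimals (antichain).


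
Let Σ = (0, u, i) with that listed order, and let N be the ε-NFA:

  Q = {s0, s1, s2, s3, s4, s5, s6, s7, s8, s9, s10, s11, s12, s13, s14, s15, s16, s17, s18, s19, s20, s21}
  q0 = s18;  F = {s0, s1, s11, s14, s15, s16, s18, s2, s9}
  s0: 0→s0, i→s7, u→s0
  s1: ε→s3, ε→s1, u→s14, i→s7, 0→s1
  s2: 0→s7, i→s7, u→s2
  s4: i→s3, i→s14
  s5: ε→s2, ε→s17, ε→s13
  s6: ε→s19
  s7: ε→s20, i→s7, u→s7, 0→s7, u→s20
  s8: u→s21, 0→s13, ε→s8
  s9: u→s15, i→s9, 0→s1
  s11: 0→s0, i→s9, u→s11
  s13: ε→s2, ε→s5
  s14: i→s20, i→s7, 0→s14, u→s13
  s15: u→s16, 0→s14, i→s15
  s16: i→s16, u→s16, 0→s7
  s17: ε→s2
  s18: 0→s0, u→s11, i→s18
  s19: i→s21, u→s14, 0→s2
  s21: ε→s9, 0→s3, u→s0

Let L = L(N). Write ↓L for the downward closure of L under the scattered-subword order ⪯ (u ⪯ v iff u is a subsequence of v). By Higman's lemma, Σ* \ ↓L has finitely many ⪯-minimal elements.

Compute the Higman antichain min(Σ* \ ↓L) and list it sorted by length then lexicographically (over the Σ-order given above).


|Q|=22, |F|=9, |δ|=53 (12 ε).
min D↑ (10 st, q0=0, F={3}): 0:0→1,u→2,i→0 1:0→1,u→1,i→3 2:0→1,u→2,i→4 3:0→3,u→3,i→3 4:0→5,u→6,i→4 5:0→5,u→7,i→3 6:0→7,u→8,i→6 7:0→7,u→9,i→3 8:0→3,u→8,i→8 9:0→3,u→9,i→3.
'0i': N↓-sim [15, 10, 2] end={s20,s7} ∉↓L; 2/2 single-dels accept.
'uiuu0': N↓-sim [15, 14, 12, 9, 7, 2] end={s20,s7} — reject; 5/5 single-dels accept.
2 minimals (antichain).

min(Σ*\↓L) = [0i, uiuu0].


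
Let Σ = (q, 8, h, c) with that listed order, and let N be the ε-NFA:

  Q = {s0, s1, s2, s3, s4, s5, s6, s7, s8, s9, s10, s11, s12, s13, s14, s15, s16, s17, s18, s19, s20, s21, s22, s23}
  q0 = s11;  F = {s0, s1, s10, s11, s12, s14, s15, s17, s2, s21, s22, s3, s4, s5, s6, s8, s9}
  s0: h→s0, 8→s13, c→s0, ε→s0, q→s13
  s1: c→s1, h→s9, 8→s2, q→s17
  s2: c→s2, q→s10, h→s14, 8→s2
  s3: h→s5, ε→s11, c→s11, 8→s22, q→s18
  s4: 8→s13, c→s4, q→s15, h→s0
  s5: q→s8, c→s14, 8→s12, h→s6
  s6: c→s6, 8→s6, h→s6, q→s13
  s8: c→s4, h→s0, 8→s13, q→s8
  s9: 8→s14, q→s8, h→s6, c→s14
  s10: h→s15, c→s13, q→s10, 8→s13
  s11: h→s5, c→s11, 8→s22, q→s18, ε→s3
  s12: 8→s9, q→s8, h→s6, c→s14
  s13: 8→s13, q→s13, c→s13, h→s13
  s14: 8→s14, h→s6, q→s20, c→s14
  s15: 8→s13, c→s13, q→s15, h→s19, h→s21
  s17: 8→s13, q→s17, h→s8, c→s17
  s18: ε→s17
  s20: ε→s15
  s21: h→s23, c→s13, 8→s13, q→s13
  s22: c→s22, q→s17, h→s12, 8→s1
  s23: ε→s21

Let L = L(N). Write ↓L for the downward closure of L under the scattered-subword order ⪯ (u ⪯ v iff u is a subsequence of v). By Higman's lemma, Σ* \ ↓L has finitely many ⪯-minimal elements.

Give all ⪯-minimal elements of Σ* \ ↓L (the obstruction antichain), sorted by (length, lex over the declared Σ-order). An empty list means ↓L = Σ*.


Antichain: [q8, hhq, hcqc, 888qc].

|Q|=24, |F|=17, |δ|=79 (6 ε).
min D↑ (17 st, q0=0, F={4}): 0:q→1,8→2,h→3,c→0 1:q→1,8→4,h→5,c→1 2:q→1,8→6,h→7,c→2 3:q→5,8→7,h→8,c→9 4:q→4,8→4,h→4,c→4 5:q→5,8→4,h→10,c→11 6:q→1,8→12,h→13,c→6 7:q→5,8→13,h→8,c→9 8:q→4,8→8,h→8,c→8 9:q→14,8→9,h→8,c→9 10:q→4,8→4,h→10,c→10 11:q→14,8→4,h→10,c→11 12:q→15,8→12,h→9,c→12 13:q→5,8→9,h→8,c→9 14:q→14,8→4,h→16,c→4 15:q→15,8→4,h→14,c→4 16:q→4,8→4,h→16,c→4 [Hopcroft].
'q8': run [22, 12, 1] end={s13} rej; 2/2 single-dels accept.
'hhq': N↓-sim [22, 14, 6, 1] end={s13} ∉↓L; 3/3 single-dels accept.
'hcqc': |S_i|=[22, 14, 10, 6, 1] end={s13} — reject; 4/4 del acc.
'888qc': |S_i|=[22, 18, 16, 10, 7, 1] end={s13} ∉↓L; 5/5 del acc.
4 obstructions.
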